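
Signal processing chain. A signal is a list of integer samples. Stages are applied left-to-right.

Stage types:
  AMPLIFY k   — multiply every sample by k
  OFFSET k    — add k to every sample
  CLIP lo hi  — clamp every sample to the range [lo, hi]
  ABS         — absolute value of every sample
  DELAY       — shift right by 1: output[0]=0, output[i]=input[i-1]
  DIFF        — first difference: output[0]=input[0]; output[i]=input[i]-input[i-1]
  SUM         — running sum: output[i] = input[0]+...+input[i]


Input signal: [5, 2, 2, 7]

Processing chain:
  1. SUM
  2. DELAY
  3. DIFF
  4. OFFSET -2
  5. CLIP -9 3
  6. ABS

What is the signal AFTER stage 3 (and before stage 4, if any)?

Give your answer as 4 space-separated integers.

Answer: 0 5 2 2

Derivation:
Input: [5, 2, 2, 7]
Stage 1 (SUM): sum[0..0]=5, sum[0..1]=7, sum[0..2]=9, sum[0..3]=16 -> [5, 7, 9, 16]
Stage 2 (DELAY): [0, 5, 7, 9] = [0, 5, 7, 9] -> [0, 5, 7, 9]
Stage 3 (DIFF): s[0]=0, 5-0=5, 7-5=2, 9-7=2 -> [0, 5, 2, 2]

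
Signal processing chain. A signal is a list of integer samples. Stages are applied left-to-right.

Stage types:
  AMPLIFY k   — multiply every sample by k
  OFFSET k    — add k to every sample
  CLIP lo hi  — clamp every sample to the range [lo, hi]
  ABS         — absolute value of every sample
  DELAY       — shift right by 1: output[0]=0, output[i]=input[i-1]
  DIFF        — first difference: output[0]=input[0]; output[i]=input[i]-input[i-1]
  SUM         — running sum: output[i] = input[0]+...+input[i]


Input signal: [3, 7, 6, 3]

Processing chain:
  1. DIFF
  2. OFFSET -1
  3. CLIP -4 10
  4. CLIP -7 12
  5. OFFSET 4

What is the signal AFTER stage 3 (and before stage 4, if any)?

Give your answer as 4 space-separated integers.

Input: [3, 7, 6, 3]
Stage 1 (DIFF): s[0]=3, 7-3=4, 6-7=-1, 3-6=-3 -> [3, 4, -1, -3]
Stage 2 (OFFSET -1): 3+-1=2, 4+-1=3, -1+-1=-2, -3+-1=-4 -> [2, 3, -2, -4]
Stage 3 (CLIP -4 10): clip(2,-4,10)=2, clip(3,-4,10)=3, clip(-2,-4,10)=-2, clip(-4,-4,10)=-4 -> [2, 3, -2, -4]

Answer: 2 3 -2 -4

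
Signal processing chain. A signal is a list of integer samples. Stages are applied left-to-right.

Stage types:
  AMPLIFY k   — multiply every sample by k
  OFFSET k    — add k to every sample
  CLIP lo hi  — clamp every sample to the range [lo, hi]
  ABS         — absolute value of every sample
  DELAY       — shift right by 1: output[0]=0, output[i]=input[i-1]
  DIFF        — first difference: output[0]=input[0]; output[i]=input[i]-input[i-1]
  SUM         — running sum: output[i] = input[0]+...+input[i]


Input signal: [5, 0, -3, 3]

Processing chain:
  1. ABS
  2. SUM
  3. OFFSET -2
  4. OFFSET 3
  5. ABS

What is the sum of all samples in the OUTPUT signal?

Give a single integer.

Input: [5, 0, -3, 3]
Stage 1 (ABS): |5|=5, |0|=0, |-3|=3, |3|=3 -> [5, 0, 3, 3]
Stage 2 (SUM): sum[0..0]=5, sum[0..1]=5, sum[0..2]=8, sum[0..3]=11 -> [5, 5, 8, 11]
Stage 3 (OFFSET -2): 5+-2=3, 5+-2=3, 8+-2=6, 11+-2=9 -> [3, 3, 6, 9]
Stage 4 (OFFSET 3): 3+3=6, 3+3=6, 6+3=9, 9+3=12 -> [6, 6, 9, 12]
Stage 5 (ABS): |6|=6, |6|=6, |9|=9, |12|=12 -> [6, 6, 9, 12]
Output sum: 33

Answer: 33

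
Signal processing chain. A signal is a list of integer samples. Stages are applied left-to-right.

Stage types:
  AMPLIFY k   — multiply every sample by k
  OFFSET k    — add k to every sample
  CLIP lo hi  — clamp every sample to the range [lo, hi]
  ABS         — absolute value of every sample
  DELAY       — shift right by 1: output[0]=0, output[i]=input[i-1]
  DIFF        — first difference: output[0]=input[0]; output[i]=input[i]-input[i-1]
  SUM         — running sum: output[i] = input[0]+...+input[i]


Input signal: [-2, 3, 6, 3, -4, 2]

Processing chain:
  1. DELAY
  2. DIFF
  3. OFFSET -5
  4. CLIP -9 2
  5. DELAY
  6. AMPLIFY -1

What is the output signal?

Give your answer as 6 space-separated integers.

Answer: 0 5 7 0 2 8

Derivation:
Input: [-2, 3, 6, 3, -4, 2]
Stage 1 (DELAY): [0, -2, 3, 6, 3, -4] = [0, -2, 3, 6, 3, -4] -> [0, -2, 3, 6, 3, -4]
Stage 2 (DIFF): s[0]=0, -2-0=-2, 3--2=5, 6-3=3, 3-6=-3, -4-3=-7 -> [0, -2, 5, 3, -3, -7]
Stage 3 (OFFSET -5): 0+-5=-5, -2+-5=-7, 5+-5=0, 3+-5=-2, -3+-5=-8, -7+-5=-12 -> [-5, -7, 0, -2, -8, -12]
Stage 4 (CLIP -9 2): clip(-5,-9,2)=-5, clip(-7,-9,2)=-7, clip(0,-9,2)=0, clip(-2,-9,2)=-2, clip(-8,-9,2)=-8, clip(-12,-9,2)=-9 -> [-5, -7, 0, -2, -8, -9]
Stage 5 (DELAY): [0, -5, -7, 0, -2, -8] = [0, -5, -7, 0, -2, -8] -> [0, -5, -7, 0, -2, -8]
Stage 6 (AMPLIFY -1): 0*-1=0, -5*-1=5, -7*-1=7, 0*-1=0, -2*-1=2, -8*-1=8 -> [0, 5, 7, 0, 2, 8]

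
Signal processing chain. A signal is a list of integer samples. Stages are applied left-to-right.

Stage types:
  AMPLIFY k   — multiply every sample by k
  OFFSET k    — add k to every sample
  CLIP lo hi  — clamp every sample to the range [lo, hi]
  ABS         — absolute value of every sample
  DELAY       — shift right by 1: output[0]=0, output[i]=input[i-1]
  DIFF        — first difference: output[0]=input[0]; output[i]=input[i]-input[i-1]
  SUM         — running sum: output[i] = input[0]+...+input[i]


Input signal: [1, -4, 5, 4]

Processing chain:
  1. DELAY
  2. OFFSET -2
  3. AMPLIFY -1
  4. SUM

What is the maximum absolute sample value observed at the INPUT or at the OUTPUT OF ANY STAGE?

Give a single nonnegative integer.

Answer: 9

Derivation:
Input: [1, -4, 5, 4] (max |s|=5)
Stage 1 (DELAY): [0, 1, -4, 5] = [0, 1, -4, 5] -> [0, 1, -4, 5] (max |s|=5)
Stage 2 (OFFSET -2): 0+-2=-2, 1+-2=-1, -4+-2=-6, 5+-2=3 -> [-2, -1, -6, 3] (max |s|=6)
Stage 3 (AMPLIFY -1): -2*-1=2, -1*-1=1, -6*-1=6, 3*-1=-3 -> [2, 1, 6, -3] (max |s|=6)
Stage 4 (SUM): sum[0..0]=2, sum[0..1]=3, sum[0..2]=9, sum[0..3]=6 -> [2, 3, 9, 6] (max |s|=9)
Overall max amplitude: 9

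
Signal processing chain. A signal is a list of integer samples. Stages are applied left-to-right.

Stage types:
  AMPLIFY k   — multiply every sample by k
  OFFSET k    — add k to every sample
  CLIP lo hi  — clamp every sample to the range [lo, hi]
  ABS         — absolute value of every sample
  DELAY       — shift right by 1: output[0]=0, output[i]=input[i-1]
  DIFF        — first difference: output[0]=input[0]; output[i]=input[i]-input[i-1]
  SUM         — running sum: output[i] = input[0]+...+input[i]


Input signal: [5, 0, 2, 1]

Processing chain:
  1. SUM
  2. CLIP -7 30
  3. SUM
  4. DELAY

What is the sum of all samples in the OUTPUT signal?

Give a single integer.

Input: [5, 0, 2, 1]
Stage 1 (SUM): sum[0..0]=5, sum[0..1]=5, sum[0..2]=7, sum[0..3]=8 -> [5, 5, 7, 8]
Stage 2 (CLIP -7 30): clip(5,-7,30)=5, clip(5,-7,30)=5, clip(7,-7,30)=7, clip(8,-7,30)=8 -> [5, 5, 7, 8]
Stage 3 (SUM): sum[0..0]=5, sum[0..1]=10, sum[0..2]=17, sum[0..3]=25 -> [5, 10, 17, 25]
Stage 4 (DELAY): [0, 5, 10, 17] = [0, 5, 10, 17] -> [0, 5, 10, 17]
Output sum: 32

Answer: 32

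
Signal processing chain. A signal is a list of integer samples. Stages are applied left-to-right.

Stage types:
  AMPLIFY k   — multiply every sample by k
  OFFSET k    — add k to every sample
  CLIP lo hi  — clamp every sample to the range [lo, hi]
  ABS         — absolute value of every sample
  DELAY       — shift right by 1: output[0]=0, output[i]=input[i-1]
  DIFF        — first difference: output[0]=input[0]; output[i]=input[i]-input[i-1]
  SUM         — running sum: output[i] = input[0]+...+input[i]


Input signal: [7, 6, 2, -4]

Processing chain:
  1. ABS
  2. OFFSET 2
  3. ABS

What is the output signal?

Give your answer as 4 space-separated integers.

Input: [7, 6, 2, -4]
Stage 1 (ABS): |7|=7, |6|=6, |2|=2, |-4|=4 -> [7, 6, 2, 4]
Stage 2 (OFFSET 2): 7+2=9, 6+2=8, 2+2=4, 4+2=6 -> [9, 8, 4, 6]
Stage 3 (ABS): |9|=9, |8|=8, |4|=4, |6|=6 -> [9, 8, 4, 6]

Answer: 9 8 4 6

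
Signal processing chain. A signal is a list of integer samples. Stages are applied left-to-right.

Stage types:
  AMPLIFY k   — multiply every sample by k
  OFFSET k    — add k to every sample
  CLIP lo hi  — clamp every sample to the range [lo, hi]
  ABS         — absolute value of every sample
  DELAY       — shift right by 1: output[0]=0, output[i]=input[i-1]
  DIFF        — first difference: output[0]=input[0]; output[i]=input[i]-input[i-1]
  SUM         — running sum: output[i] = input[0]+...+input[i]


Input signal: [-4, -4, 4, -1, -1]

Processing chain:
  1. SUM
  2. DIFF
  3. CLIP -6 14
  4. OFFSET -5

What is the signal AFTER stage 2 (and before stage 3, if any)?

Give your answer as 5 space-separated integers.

Answer: -4 -4 4 -1 -1

Derivation:
Input: [-4, -4, 4, -1, -1]
Stage 1 (SUM): sum[0..0]=-4, sum[0..1]=-8, sum[0..2]=-4, sum[0..3]=-5, sum[0..4]=-6 -> [-4, -8, -4, -5, -6]
Stage 2 (DIFF): s[0]=-4, -8--4=-4, -4--8=4, -5--4=-1, -6--5=-1 -> [-4, -4, 4, -1, -1]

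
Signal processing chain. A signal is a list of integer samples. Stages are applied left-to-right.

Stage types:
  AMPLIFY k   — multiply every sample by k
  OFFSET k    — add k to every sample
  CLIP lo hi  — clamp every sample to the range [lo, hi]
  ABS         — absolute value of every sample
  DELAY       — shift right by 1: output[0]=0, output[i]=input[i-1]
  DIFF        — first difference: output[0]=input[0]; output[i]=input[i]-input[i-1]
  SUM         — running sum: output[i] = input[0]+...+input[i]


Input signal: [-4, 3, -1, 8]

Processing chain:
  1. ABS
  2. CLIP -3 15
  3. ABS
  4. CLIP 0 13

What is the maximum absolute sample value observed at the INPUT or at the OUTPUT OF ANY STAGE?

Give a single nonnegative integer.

Answer: 8

Derivation:
Input: [-4, 3, -1, 8] (max |s|=8)
Stage 1 (ABS): |-4|=4, |3|=3, |-1|=1, |8|=8 -> [4, 3, 1, 8] (max |s|=8)
Stage 2 (CLIP -3 15): clip(4,-3,15)=4, clip(3,-3,15)=3, clip(1,-3,15)=1, clip(8,-3,15)=8 -> [4, 3, 1, 8] (max |s|=8)
Stage 3 (ABS): |4|=4, |3|=3, |1|=1, |8|=8 -> [4, 3, 1, 8] (max |s|=8)
Stage 4 (CLIP 0 13): clip(4,0,13)=4, clip(3,0,13)=3, clip(1,0,13)=1, clip(8,0,13)=8 -> [4, 3, 1, 8] (max |s|=8)
Overall max amplitude: 8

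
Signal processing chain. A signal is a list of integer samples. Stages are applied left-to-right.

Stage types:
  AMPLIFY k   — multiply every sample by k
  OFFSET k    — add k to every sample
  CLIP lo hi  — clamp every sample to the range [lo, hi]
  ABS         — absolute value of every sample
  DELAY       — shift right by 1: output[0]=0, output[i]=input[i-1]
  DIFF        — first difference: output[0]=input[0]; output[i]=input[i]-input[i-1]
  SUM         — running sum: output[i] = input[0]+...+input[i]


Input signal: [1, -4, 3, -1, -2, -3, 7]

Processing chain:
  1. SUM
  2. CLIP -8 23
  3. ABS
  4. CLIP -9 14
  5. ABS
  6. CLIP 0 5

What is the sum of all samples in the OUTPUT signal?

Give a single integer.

Answer: 14

Derivation:
Input: [1, -4, 3, -1, -2, -3, 7]
Stage 1 (SUM): sum[0..0]=1, sum[0..1]=-3, sum[0..2]=0, sum[0..3]=-1, sum[0..4]=-3, sum[0..5]=-6, sum[0..6]=1 -> [1, -3, 0, -1, -3, -6, 1]
Stage 2 (CLIP -8 23): clip(1,-8,23)=1, clip(-3,-8,23)=-3, clip(0,-8,23)=0, clip(-1,-8,23)=-1, clip(-3,-8,23)=-3, clip(-6,-8,23)=-6, clip(1,-8,23)=1 -> [1, -3, 0, -1, -3, -6, 1]
Stage 3 (ABS): |1|=1, |-3|=3, |0|=0, |-1|=1, |-3|=3, |-6|=6, |1|=1 -> [1, 3, 0, 1, 3, 6, 1]
Stage 4 (CLIP -9 14): clip(1,-9,14)=1, clip(3,-9,14)=3, clip(0,-9,14)=0, clip(1,-9,14)=1, clip(3,-9,14)=3, clip(6,-9,14)=6, clip(1,-9,14)=1 -> [1, 3, 0, 1, 3, 6, 1]
Stage 5 (ABS): |1|=1, |3|=3, |0|=0, |1|=1, |3|=3, |6|=6, |1|=1 -> [1, 3, 0, 1, 3, 6, 1]
Stage 6 (CLIP 0 5): clip(1,0,5)=1, clip(3,0,5)=3, clip(0,0,5)=0, clip(1,0,5)=1, clip(3,0,5)=3, clip(6,0,5)=5, clip(1,0,5)=1 -> [1, 3, 0, 1, 3, 5, 1]
Output sum: 14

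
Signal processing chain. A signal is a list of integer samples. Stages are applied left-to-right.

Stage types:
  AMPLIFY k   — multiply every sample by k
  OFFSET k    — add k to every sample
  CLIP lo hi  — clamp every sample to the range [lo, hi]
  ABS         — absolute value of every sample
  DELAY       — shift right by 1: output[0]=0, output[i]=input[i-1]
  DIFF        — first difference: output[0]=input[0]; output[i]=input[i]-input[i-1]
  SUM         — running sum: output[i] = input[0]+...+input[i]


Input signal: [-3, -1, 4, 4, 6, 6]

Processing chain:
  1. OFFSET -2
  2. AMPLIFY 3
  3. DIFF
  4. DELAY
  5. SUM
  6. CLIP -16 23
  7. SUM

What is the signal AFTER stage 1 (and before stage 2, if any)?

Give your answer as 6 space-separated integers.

Input: [-3, -1, 4, 4, 6, 6]
Stage 1 (OFFSET -2): -3+-2=-5, -1+-2=-3, 4+-2=2, 4+-2=2, 6+-2=4, 6+-2=4 -> [-5, -3, 2, 2, 4, 4]

Answer: -5 -3 2 2 4 4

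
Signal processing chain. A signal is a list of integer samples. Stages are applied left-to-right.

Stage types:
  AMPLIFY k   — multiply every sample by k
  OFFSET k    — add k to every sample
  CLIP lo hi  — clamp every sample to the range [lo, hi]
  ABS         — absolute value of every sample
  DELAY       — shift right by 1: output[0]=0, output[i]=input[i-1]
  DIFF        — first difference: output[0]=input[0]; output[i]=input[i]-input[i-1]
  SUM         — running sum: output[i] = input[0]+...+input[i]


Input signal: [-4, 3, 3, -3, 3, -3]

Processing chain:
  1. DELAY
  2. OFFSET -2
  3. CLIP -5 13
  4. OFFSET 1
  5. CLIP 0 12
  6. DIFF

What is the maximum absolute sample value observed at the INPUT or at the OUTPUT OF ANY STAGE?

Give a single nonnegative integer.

Answer: 6

Derivation:
Input: [-4, 3, 3, -3, 3, -3] (max |s|=4)
Stage 1 (DELAY): [0, -4, 3, 3, -3, 3] = [0, -4, 3, 3, -3, 3] -> [0, -4, 3, 3, -3, 3] (max |s|=4)
Stage 2 (OFFSET -2): 0+-2=-2, -4+-2=-6, 3+-2=1, 3+-2=1, -3+-2=-5, 3+-2=1 -> [-2, -6, 1, 1, -5, 1] (max |s|=6)
Stage 3 (CLIP -5 13): clip(-2,-5,13)=-2, clip(-6,-5,13)=-5, clip(1,-5,13)=1, clip(1,-5,13)=1, clip(-5,-5,13)=-5, clip(1,-5,13)=1 -> [-2, -5, 1, 1, -5, 1] (max |s|=5)
Stage 4 (OFFSET 1): -2+1=-1, -5+1=-4, 1+1=2, 1+1=2, -5+1=-4, 1+1=2 -> [-1, -4, 2, 2, -4, 2] (max |s|=4)
Stage 5 (CLIP 0 12): clip(-1,0,12)=0, clip(-4,0,12)=0, clip(2,0,12)=2, clip(2,0,12)=2, clip(-4,0,12)=0, clip(2,0,12)=2 -> [0, 0, 2, 2, 0, 2] (max |s|=2)
Stage 6 (DIFF): s[0]=0, 0-0=0, 2-0=2, 2-2=0, 0-2=-2, 2-0=2 -> [0, 0, 2, 0, -2, 2] (max |s|=2)
Overall max amplitude: 6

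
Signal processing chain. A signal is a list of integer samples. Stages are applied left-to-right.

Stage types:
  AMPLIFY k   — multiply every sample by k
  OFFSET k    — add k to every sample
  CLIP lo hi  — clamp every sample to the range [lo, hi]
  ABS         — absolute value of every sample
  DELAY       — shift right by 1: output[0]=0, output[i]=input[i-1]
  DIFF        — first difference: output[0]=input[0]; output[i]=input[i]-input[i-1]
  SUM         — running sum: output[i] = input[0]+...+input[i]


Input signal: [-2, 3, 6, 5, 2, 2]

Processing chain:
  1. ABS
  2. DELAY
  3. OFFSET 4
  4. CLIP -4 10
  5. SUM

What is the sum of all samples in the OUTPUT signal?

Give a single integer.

Answer: 136

Derivation:
Input: [-2, 3, 6, 5, 2, 2]
Stage 1 (ABS): |-2|=2, |3|=3, |6|=6, |5|=5, |2|=2, |2|=2 -> [2, 3, 6, 5, 2, 2]
Stage 2 (DELAY): [0, 2, 3, 6, 5, 2] = [0, 2, 3, 6, 5, 2] -> [0, 2, 3, 6, 5, 2]
Stage 3 (OFFSET 4): 0+4=4, 2+4=6, 3+4=7, 6+4=10, 5+4=9, 2+4=6 -> [4, 6, 7, 10, 9, 6]
Stage 4 (CLIP -4 10): clip(4,-4,10)=4, clip(6,-4,10)=6, clip(7,-4,10)=7, clip(10,-4,10)=10, clip(9,-4,10)=9, clip(6,-4,10)=6 -> [4, 6, 7, 10, 9, 6]
Stage 5 (SUM): sum[0..0]=4, sum[0..1]=10, sum[0..2]=17, sum[0..3]=27, sum[0..4]=36, sum[0..5]=42 -> [4, 10, 17, 27, 36, 42]
Output sum: 136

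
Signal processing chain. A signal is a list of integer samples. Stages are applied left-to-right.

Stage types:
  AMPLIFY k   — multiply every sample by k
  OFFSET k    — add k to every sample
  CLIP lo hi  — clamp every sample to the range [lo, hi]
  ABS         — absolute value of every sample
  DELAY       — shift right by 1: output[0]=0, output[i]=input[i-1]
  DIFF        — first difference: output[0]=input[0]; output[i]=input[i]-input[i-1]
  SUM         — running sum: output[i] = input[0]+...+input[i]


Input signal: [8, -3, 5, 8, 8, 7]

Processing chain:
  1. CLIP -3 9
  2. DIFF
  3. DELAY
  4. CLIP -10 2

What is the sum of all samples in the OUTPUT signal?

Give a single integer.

Input: [8, -3, 5, 8, 8, 7]
Stage 1 (CLIP -3 9): clip(8,-3,9)=8, clip(-3,-3,9)=-3, clip(5,-3,9)=5, clip(8,-3,9)=8, clip(8,-3,9)=8, clip(7,-3,9)=7 -> [8, -3, 5, 8, 8, 7]
Stage 2 (DIFF): s[0]=8, -3-8=-11, 5--3=8, 8-5=3, 8-8=0, 7-8=-1 -> [8, -11, 8, 3, 0, -1]
Stage 3 (DELAY): [0, 8, -11, 8, 3, 0] = [0, 8, -11, 8, 3, 0] -> [0, 8, -11, 8, 3, 0]
Stage 4 (CLIP -10 2): clip(0,-10,2)=0, clip(8,-10,2)=2, clip(-11,-10,2)=-10, clip(8,-10,2)=2, clip(3,-10,2)=2, clip(0,-10,2)=0 -> [0, 2, -10, 2, 2, 0]
Output sum: -4

Answer: -4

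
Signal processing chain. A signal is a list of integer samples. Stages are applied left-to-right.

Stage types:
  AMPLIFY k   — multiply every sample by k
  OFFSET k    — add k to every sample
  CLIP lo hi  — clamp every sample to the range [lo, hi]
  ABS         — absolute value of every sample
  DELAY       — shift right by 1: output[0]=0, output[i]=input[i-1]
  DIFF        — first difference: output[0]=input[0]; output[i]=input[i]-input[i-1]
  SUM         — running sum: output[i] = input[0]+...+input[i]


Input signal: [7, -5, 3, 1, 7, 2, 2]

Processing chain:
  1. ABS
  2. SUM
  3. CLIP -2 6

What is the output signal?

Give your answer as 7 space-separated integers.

Input: [7, -5, 3, 1, 7, 2, 2]
Stage 1 (ABS): |7|=7, |-5|=5, |3|=3, |1|=1, |7|=7, |2|=2, |2|=2 -> [7, 5, 3, 1, 7, 2, 2]
Stage 2 (SUM): sum[0..0]=7, sum[0..1]=12, sum[0..2]=15, sum[0..3]=16, sum[0..4]=23, sum[0..5]=25, sum[0..6]=27 -> [7, 12, 15, 16, 23, 25, 27]
Stage 3 (CLIP -2 6): clip(7,-2,6)=6, clip(12,-2,6)=6, clip(15,-2,6)=6, clip(16,-2,6)=6, clip(23,-2,6)=6, clip(25,-2,6)=6, clip(27,-2,6)=6 -> [6, 6, 6, 6, 6, 6, 6]

Answer: 6 6 6 6 6 6 6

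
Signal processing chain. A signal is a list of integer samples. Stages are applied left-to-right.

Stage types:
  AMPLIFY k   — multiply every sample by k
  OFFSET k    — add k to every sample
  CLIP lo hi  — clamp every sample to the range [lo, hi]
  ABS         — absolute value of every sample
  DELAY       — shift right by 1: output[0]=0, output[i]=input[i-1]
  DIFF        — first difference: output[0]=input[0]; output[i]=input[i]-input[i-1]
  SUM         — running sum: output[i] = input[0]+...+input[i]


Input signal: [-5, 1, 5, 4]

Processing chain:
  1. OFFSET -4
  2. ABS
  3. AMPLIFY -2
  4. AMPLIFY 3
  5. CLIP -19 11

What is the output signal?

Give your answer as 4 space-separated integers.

Input: [-5, 1, 5, 4]
Stage 1 (OFFSET -4): -5+-4=-9, 1+-4=-3, 5+-4=1, 4+-4=0 -> [-9, -3, 1, 0]
Stage 2 (ABS): |-9|=9, |-3|=3, |1|=1, |0|=0 -> [9, 3, 1, 0]
Stage 3 (AMPLIFY -2): 9*-2=-18, 3*-2=-6, 1*-2=-2, 0*-2=0 -> [-18, -6, -2, 0]
Stage 4 (AMPLIFY 3): -18*3=-54, -6*3=-18, -2*3=-6, 0*3=0 -> [-54, -18, -6, 0]
Stage 5 (CLIP -19 11): clip(-54,-19,11)=-19, clip(-18,-19,11)=-18, clip(-6,-19,11)=-6, clip(0,-19,11)=0 -> [-19, -18, -6, 0]

Answer: -19 -18 -6 0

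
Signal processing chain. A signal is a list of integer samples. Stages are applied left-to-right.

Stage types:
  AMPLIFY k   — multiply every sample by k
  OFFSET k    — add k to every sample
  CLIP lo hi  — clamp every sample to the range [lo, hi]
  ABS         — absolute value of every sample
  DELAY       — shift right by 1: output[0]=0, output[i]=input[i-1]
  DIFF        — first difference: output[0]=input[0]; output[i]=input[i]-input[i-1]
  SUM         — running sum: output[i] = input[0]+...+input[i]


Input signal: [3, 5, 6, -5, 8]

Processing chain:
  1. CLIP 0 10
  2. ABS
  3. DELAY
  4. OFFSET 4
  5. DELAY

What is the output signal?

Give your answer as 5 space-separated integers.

Answer: 0 4 7 9 10

Derivation:
Input: [3, 5, 6, -5, 8]
Stage 1 (CLIP 0 10): clip(3,0,10)=3, clip(5,0,10)=5, clip(6,0,10)=6, clip(-5,0,10)=0, clip(8,0,10)=8 -> [3, 5, 6, 0, 8]
Stage 2 (ABS): |3|=3, |5|=5, |6|=6, |0|=0, |8|=8 -> [3, 5, 6, 0, 8]
Stage 3 (DELAY): [0, 3, 5, 6, 0] = [0, 3, 5, 6, 0] -> [0, 3, 5, 6, 0]
Stage 4 (OFFSET 4): 0+4=4, 3+4=7, 5+4=9, 6+4=10, 0+4=4 -> [4, 7, 9, 10, 4]
Stage 5 (DELAY): [0, 4, 7, 9, 10] = [0, 4, 7, 9, 10] -> [0, 4, 7, 9, 10]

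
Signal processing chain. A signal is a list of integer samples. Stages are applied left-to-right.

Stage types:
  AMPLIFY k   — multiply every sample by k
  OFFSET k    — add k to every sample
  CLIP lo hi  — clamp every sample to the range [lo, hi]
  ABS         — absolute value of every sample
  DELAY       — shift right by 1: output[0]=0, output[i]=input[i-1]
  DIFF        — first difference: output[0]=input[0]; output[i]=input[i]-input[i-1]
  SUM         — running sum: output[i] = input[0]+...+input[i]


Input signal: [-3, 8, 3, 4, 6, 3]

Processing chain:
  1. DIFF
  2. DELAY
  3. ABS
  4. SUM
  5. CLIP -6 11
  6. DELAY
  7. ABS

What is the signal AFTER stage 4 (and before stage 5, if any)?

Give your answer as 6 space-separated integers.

Answer: 0 3 14 19 20 22

Derivation:
Input: [-3, 8, 3, 4, 6, 3]
Stage 1 (DIFF): s[0]=-3, 8--3=11, 3-8=-5, 4-3=1, 6-4=2, 3-6=-3 -> [-3, 11, -5, 1, 2, -3]
Stage 2 (DELAY): [0, -3, 11, -5, 1, 2] = [0, -3, 11, -5, 1, 2] -> [0, -3, 11, -5, 1, 2]
Stage 3 (ABS): |0|=0, |-3|=3, |11|=11, |-5|=5, |1|=1, |2|=2 -> [0, 3, 11, 5, 1, 2]
Stage 4 (SUM): sum[0..0]=0, sum[0..1]=3, sum[0..2]=14, sum[0..3]=19, sum[0..4]=20, sum[0..5]=22 -> [0, 3, 14, 19, 20, 22]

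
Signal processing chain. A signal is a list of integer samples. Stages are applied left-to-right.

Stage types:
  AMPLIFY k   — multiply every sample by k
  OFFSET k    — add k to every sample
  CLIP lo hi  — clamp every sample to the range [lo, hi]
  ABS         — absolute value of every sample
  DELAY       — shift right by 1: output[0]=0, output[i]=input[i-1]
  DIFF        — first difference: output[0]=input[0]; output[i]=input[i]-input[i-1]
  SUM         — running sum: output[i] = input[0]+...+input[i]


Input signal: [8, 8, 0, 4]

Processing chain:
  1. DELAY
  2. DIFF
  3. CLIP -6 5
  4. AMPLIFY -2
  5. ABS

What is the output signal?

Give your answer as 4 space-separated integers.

Input: [8, 8, 0, 4]
Stage 1 (DELAY): [0, 8, 8, 0] = [0, 8, 8, 0] -> [0, 8, 8, 0]
Stage 2 (DIFF): s[0]=0, 8-0=8, 8-8=0, 0-8=-8 -> [0, 8, 0, -8]
Stage 3 (CLIP -6 5): clip(0,-6,5)=0, clip(8,-6,5)=5, clip(0,-6,5)=0, clip(-8,-6,5)=-6 -> [0, 5, 0, -6]
Stage 4 (AMPLIFY -2): 0*-2=0, 5*-2=-10, 0*-2=0, -6*-2=12 -> [0, -10, 0, 12]
Stage 5 (ABS): |0|=0, |-10|=10, |0|=0, |12|=12 -> [0, 10, 0, 12]

Answer: 0 10 0 12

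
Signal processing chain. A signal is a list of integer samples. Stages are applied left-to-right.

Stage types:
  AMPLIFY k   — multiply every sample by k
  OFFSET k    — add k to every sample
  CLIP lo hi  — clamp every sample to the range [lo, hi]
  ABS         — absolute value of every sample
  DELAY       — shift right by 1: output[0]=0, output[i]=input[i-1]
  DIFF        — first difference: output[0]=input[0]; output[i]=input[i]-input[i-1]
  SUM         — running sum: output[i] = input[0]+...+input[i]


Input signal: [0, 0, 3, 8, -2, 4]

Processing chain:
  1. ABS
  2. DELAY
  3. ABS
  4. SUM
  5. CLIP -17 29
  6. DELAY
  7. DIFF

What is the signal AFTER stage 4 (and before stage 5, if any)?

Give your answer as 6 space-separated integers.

Answer: 0 0 0 3 11 13

Derivation:
Input: [0, 0, 3, 8, -2, 4]
Stage 1 (ABS): |0|=0, |0|=0, |3|=3, |8|=8, |-2|=2, |4|=4 -> [0, 0, 3, 8, 2, 4]
Stage 2 (DELAY): [0, 0, 0, 3, 8, 2] = [0, 0, 0, 3, 8, 2] -> [0, 0, 0, 3, 8, 2]
Stage 3 (ABS): |0|=0, |0|=0, |0|=0, |3|=3, |8|=8, |2|=2 -> [0, 0, 0, 3, 8, 2]
Stage 4 (SUM): sum[0..0]=0, sum[0..1]=0, sum[0..2]=0, sum[0..3]=3, sum[0..4]=11, sum[0..5]=13 -> [0, 0, 0, 3, 11, 13]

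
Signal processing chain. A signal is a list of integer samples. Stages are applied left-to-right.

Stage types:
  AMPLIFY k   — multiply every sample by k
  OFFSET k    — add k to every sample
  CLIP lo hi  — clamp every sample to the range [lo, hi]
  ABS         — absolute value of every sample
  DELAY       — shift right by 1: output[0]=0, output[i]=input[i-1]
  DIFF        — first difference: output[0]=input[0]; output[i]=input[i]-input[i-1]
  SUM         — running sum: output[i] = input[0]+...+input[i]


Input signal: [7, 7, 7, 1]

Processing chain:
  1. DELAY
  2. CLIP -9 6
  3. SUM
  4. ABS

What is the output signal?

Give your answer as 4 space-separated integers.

Answer: 0 6 12 18

Derivation:
Input: [7, 7, 7, 1]
Stage 1 (DELAY): [0, 7, 7, 7] = [0, 7, 7, 7] -> [0, 7, 7, 7]
Stage 2 (CLIP -9 6): clip(0,-9,6)=0, clip(7,-9,6)=6, clip(7,-9,6)=6, clip(7,-9,6)=6 -> [0, 6, 6, 6]
Stage 3 (SUM): sum[0..0]=0, sum[0..1]=6, sum[0..2]=12, sum[0..3]=18 -> [0, 6, 12, 18]
Stage 4 (ABS): |0|=0, |6|=6, |12|=12, |18|=18 -> [0, 6, 12, 18]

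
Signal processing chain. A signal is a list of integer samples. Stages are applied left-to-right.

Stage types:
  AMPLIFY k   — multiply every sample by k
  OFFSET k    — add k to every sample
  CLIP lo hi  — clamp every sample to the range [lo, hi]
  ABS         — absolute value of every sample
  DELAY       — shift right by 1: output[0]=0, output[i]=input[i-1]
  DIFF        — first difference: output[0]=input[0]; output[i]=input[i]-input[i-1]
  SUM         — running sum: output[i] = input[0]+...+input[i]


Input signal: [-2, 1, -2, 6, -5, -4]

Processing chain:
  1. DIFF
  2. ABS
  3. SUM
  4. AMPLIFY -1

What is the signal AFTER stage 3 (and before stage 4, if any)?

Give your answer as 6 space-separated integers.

Answer: 2 5 8 16 27 28

Derivation:
Input: [-2, 1, -2, 6, -5, -4]
Stage 1 (DIFF): s[0]=-2, 1--2=3, -2-1=-3, 6--2=8, -5-6=-11, -4--5=1 -> [-2, 3, -3, 8, -11, 1]
Stage 2 (ABS): |-2|=2, |3|=3, |-3|=3, |8|=8, |-11|=11, |1|=1 -> [2, 3, 3, 8, 11, 1]
Stage 3 (SUM): sum[0..0]=2, sum[0..1]=5, sum[0..2]=8, sum[0..3]=16, sum[0..4]=27, sum[0..5]=28 -> [2, 5, 8, 16, 27, 28]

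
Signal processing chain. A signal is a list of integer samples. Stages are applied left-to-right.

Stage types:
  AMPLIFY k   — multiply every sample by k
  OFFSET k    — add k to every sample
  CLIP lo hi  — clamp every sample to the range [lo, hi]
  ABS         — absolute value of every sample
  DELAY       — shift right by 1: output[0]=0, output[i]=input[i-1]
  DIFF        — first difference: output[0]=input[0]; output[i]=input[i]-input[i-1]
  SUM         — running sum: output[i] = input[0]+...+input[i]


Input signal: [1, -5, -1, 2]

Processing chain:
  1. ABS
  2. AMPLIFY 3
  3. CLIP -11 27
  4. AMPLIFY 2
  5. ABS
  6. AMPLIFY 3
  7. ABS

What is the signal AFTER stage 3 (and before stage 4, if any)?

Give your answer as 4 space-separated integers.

Answer: 3 15 3 6

Derivation:
Input: [1, -5, -1, 2]
Stage 1 (ABS): |1|=1, |-5|=5, |-1|=1, |2|=2 -> [1, 5, 1, 2]
Stage 2 (AMPLIFY 3): 1*3=3, 5*3=15, 1*3=3, 2*3=6 -> [3, 15, 3, 6]
Stage 3 (CLIP -11 27): clip(3,-11,27)=3, clip(15,-11,27)=15, clip(3,-11,27)=3, clip(6,-11,27)=6 -> [3, 15, 3, 6]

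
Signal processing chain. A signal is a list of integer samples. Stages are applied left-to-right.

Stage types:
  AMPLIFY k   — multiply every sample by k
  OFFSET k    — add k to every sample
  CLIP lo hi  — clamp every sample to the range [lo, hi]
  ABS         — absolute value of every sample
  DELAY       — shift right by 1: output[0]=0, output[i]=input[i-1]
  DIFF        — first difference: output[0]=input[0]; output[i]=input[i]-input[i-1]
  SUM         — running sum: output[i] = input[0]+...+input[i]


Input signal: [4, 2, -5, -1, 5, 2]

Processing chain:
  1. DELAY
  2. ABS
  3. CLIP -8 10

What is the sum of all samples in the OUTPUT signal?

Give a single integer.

Answer: 17

Derivation:
Input: [4, 2, -5, -1, 5, 2]
Stage 1 (DELAY): [0, 4, 2, -5, -1, 5] = [0, 4, 2, -5, -1, 5] -> [0, 4, 2, -5, -1, 5]
Stage 2 (ABS): |0|=0, |4|=4, |2|=2, |-5|=5, |-1|=1, |5|=5 -> [0, 4, 2, 5, 1, 5]
Stage 3 (CLIP -8 10): clip(0,-8,10)=0, clip(4,-8,10)=4, clip(2,-8,10)=2, clip(5,-8,10)=5, clip(1,-8,10)=1, clip(5,-8,10)=5 -> [0, 4, 2, 5, 1, 5]
Output sum: 17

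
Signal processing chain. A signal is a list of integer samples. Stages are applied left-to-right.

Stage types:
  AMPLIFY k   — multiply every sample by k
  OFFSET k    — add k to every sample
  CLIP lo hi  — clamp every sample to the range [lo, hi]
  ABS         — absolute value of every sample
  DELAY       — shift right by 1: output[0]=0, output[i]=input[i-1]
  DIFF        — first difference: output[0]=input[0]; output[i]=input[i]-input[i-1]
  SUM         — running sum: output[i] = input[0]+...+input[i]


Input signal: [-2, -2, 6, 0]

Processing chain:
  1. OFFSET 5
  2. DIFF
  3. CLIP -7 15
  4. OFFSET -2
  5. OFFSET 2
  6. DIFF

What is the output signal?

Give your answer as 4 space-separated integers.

Input: [-2, -2, 6, 0]
Stage 1 (OFFSET 5): -2+5=3, -2+5=3, 6+5=11, 0+5=5 -> [3, 3, 11, 5]
Stage 2 (DIFF): s[0]=3, 3-3=0, 11-3=8, 5-11=-6 -> [3, 0, 8, -6]
Stage 3 (CLIP -7 15): clip(3,-7,15)=3, clip(0,-7,15)=0, clip(8,-7,15)=8, clip(-6,-7,15)=-6 -> [3, 0, 8, -6]
Stage 4 (OFFSET -2): 3+-2=1, 0+-2=-2, 8+-2=6, -6+-2=-8 -> [1, -2, 6, -8]
Stage 5 (OFFSET 2): 1+2=3, -2+2=0, 6+2=8, -8+2=-6 -> [3, 0, 8, -6]
Stage 6 (DIFF): s[0]=3, 0-3=-3, 8-0=8, -6-8=-14 -> [3, -3, 8, -14]

Answer: 3 -3 8 -14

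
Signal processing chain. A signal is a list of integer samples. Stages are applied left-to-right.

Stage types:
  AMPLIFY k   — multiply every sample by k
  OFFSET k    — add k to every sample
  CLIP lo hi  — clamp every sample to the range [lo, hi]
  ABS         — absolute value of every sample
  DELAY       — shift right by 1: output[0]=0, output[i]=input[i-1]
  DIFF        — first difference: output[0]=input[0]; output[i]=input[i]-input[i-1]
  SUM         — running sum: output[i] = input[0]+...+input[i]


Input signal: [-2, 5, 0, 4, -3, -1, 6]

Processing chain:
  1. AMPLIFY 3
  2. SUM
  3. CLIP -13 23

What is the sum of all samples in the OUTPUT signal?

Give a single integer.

Input: [-2, 5, 0, 4, -3, -1, 6]
Stage 1 (AMPLIFY 3): -2*3=-6, 5*3=15, 0*3=0, 4*3=12, -3*3=-9, -1*3=-3, 6*3=18 -> [-6, 15, 0, 12, -9, -3, 18]
Stage 2 (SUM): sum[0..0]=-6, sum[0..1]=9, sum[0..2]=9, sum[0..3]=21, sum[0..4]=12, sum[0..5]=9, sum[0..6]=27 -> [-6, 9, 9, 21, 12, 9, 27]
Stage 3 (CLIP -13 23): clip(-6,-13,23)=-6, clip(9,-13,23)=9, clip(9,-13,23)=9, clip(21,-13,23)=21, clip(12,-13,23)=12, clip(9,-13,23)=9, clip(27,-13,23)=23 -> [-6, 9, 9, 21, 12, 9, 23]
Output sum: 77

Answer: 77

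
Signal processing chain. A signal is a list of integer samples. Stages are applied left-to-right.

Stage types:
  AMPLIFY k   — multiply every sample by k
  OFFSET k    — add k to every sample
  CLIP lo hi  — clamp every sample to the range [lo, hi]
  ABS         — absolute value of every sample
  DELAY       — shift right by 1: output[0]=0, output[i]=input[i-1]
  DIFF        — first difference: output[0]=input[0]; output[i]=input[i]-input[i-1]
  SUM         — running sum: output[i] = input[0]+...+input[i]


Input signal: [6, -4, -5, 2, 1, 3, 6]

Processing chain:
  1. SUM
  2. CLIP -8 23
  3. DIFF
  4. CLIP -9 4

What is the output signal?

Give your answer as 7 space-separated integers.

Answer: 4 -4 -5 2 1 3 4

Derivation:
Input: [6, -4, -5, 2, 1, 3, 6]
Stage 1 (SUM): sum[0..0]=6, sum[0..1]=2, sum[0..2]=-3, sum[0..3]=-1, sum[0..4]=0, sum[0..5]=3, sum[0..6]=9 -> [6, 2, -3, -1, 0, 3, 9]
Stage 2 (CLIP -8 23): clip(6,-8,23)=6, clip(2,-8,23)=2, clip(-3,-8,23)=-3, clip(-1,-8,23)=-1, clip(0,-8,23)=0, clip(3,-8,23)=3, clip(9,-8,23)=9 -> [6, 2, -3, -1, 0, 3, 9]
Stage 3 (DIFF): s[0]=6, 2-6=-4, -3-2=-5, -1--3=2, 0--1=1, 3-0=3, 9-3=6 -> [6, -4, -5, 2, 1, 3, 6]
Stage 4 (CLIP -9 4): clip(6,-9,4)=4, clip(-4,-9,4)=-4, clip(-5,-9,4)=-5, clip(2,-9,4)=2, clip(1,-9,4)=1, clip(3,-9,4)=3, clip(6,-9,4)=4 -> [4, -4, -5, 2, 1, 3, 4]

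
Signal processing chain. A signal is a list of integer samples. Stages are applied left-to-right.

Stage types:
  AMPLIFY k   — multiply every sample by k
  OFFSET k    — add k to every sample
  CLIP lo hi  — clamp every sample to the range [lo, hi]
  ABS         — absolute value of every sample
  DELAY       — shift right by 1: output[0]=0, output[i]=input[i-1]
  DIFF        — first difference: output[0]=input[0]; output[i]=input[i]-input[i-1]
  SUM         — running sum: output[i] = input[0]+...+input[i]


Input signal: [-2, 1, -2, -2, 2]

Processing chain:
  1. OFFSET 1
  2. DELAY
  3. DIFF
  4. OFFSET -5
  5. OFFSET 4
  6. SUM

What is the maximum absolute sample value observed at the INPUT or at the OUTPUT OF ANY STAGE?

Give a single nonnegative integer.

Input: [-2, 1, -2, -2, 2] (max |s|=2)
Stage 1 (OFFSET 1): -2+1=-1, 1+1=2, -2+1=-1, -2+1=-1, 2+1=3 -> [-1, 2, -1, -1, 3] (max |s|=3)
Stage 2 (DELAY): [0, -1, 2, -1, -1] = [0, -1, 2, -1, -1] -> [0, -1, 2, -1, -1] (max |s|=2)
Stage 3 (DIFF): s[0]=0, -1-0=-1, 2--1=3, -1-2=-3, -1--1=0 -> [0, -1, 3, -3, 0] (max |s|=3)
Stage 4 (OFFSET -5): 0+-5=-5, -1+-5=-6, 3+-5=-2, -3+-5=-8, 0+-5=-5 -> [-5, -6, -2, -8, -5] (max |s|=8)
Stage 5 (OFFSET 4): -5+4=-1, -6+4=-2, -2+4=2, -8+4=-4, -5+4=-1 -> [-1, -2, 2, -4, -1] (max |s|=4)
Stage 6 (SUM): sum[0..0]=-1, sum[0..1]=-3, sum[0..2]=-1, sum[0..3]=-5, sum[0..4]=-6 -> [-1, -3, -1, -5, -6] (max |s|=6)
Overall max amplitude: 8

Answer: 8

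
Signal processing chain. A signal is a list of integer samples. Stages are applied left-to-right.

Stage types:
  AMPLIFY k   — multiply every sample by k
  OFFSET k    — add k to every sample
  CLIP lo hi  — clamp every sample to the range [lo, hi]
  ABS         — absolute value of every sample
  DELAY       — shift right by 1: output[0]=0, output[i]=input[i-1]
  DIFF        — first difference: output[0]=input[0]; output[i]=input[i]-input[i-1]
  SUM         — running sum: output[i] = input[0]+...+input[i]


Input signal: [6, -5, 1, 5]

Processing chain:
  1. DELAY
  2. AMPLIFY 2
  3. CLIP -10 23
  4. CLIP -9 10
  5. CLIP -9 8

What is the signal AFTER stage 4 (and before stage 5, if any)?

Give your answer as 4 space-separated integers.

Answer: 0 10 -9 2

Derivation:
Input: [6, -5, 1, 5]
Stage 1 (DELAY): [0, 6, -5, 1] = [0, 6, -5, 1] -> [0, 6, -5, 1]
Stage 2 (AMPLIFY 2): 0*2=0, 6*2=12, -5*2=-10, 1*2=2 -> [0, 12, -10, 2]
Stage 3 (CLIP -10 23): clip(0,-10,23)=0, clip(12,-10,23)=12, clip(-10,-10,23)=-10, clip(2,-10,23)=2 -> [0, 12, -10, 2]
Stage 4 (CLIP -9 10): clip(0,-9,10)=0, clip(12,-9,10)=10, clip(-10,-9,10)=-9, clip(2,-9,10)=2 -> [0, 10, -9, 2]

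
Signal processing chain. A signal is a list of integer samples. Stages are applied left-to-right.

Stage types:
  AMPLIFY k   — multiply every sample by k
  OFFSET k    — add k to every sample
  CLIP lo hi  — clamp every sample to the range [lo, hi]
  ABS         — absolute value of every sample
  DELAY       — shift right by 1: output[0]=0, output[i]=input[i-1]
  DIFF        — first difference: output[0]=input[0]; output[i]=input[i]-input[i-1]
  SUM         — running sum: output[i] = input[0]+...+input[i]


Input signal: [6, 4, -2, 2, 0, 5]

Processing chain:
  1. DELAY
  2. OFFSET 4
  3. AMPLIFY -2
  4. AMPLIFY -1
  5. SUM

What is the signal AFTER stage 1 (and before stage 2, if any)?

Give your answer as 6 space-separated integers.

Input: [6, 4, -2, 2, 0, 5]
Stage 1 (DELAY): [0, 6, 4, -2, 2, 0] = [0, 6, 4, -2, 2, 0] -> [0, 6, 4, -2, 2, 0]

Answer: 0 6 4 -2 2 0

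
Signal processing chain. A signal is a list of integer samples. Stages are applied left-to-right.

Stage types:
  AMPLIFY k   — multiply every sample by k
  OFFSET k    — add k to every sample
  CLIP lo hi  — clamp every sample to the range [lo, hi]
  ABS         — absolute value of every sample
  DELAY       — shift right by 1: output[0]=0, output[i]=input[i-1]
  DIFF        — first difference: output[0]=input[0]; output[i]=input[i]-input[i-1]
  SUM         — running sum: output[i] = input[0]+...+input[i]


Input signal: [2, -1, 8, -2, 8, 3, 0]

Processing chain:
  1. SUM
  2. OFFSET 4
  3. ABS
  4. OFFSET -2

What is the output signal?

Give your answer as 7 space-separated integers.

Answer: 4 3 11 9 17 20 20

Derivation:
Input: [2, -1, 8, -2, 8, 3, 0]
Stage 1 (SUM): sum[0..0]=2, sum[0..1]=1, sum[0..2]=9, sum[0..3]=7, sum[0..4]=15, sum[0..5]=18, sum[0..6]=18 -> [2, 1, 9, 7, 15, 18, 18]
Stage 2 (OFFSET 4): 2+4=6, 1+4=5, 9+4=13, 7+4=11, 15+4=19, 18+4=22, 18+4=22 -> [6, 5, 13, 11, 19, 22, 22]
Stage 3 (ABS): |6|=6, |5|=5, |13|=13, |11|=11, |19|=19, |22|=22, |22|=22 -> [6, 5, 13, 11, 19, 22, 22]
Stage 4 (OFFSET -2): 6+-2=4, 5+-2=3, 13+-2=11, 11+-2=9, 19+-2=17, 22+-2=20, 22+-2=20 -> [4, 3, 11, 9, 17, 20, 20]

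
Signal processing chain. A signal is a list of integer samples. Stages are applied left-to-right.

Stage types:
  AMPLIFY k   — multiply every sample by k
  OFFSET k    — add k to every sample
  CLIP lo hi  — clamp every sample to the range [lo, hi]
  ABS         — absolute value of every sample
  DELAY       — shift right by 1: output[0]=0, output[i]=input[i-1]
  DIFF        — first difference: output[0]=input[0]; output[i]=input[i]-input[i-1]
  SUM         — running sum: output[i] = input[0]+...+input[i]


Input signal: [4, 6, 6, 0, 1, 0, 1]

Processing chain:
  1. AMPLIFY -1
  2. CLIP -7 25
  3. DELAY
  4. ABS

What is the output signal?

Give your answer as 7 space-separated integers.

Input: [4, 6, 6, 0, 1, 0, 1]
Stage 1 (AMPLIFY -1): 4*-1=-4, 6*-1=-6, 6*-1=-6, 0*-1=0, 1*-1=-1, 0*-1=0, 1*-1=-1 -> [-4, -6, -6, 0, -1, 0, -1]
Stage 2 (CLIP -7 25): clip(-4,-7,25)=-4, clip(-6,-7,25)=-6, clip(-6,-7,25)=-6, clip(0,-7,25)=0, clip(-1,-7,25)=-1, clip(0,-7,25)=0, clip(-1,-7,25)=-1 -> [-4, -6, -6, 0, -1, 0, -1]
Stage 3 (DELAY): [0, -4, -6, -6, 0, -1, 0] = [0, -4, -6, -6, 0, -1, 0] -> [0, -4, -6, -6, 0, -1, 0]
Stage 4 (ABS): |0|=0, |-4|=4, |-6|=6, |-6|=6, |0|=0, |-1|=1, |0|=0 -> [0, 4, 6, 6, 0, 1, 0]

Answer: 0 4 6 6 0 1 0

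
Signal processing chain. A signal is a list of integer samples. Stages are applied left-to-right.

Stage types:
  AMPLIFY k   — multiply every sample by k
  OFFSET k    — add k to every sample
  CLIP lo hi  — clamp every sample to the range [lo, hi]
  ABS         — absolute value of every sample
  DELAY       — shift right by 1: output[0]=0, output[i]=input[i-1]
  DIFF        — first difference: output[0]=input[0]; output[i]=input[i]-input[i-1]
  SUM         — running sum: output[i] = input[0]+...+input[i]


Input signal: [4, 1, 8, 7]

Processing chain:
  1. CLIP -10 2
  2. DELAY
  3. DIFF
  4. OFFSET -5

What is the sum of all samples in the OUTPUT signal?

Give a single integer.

Answer: -18

Derivation:
Input: [4, 1, 8, 7]
Stage 1 (CLIP -10 2): clip(4,-10,2)=2, clip(1,-10,2)=1, clip(8,-10,2)=2, clip(7,-10,2)=2 -> [2, 1, 2, 2]
Stage 2 (DELAY): [0, 2, 1, 2] = [0, 2, 1, 2] -> [0, 2, 1, 2]
Stage 3 (DIFF): s[0]=0, 2-0=2, 1-2=-1, 2-1=1 -> [0, 2, -1, 1]
Stage 4 (OFFSET -5): 0+-5=-5, 2+-5=-3, -1+-5=-6, 1+-5=-4 -> [-5, -3, -6, -4]
Output sum: -18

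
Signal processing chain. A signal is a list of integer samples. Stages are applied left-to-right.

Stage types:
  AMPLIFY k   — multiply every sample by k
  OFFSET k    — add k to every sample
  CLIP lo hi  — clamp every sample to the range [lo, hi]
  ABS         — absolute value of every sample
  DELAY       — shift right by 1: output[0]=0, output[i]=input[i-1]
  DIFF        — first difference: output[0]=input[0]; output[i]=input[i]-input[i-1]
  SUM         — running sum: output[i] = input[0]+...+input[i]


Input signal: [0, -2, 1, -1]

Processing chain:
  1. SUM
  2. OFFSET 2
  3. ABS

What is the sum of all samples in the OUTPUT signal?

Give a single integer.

Answer: 3

Derivation:
Input: [0, -2, 1, -1]
Stage 1 (SUM): sum[0..0]=0, sum[0..1]=-2, sum[0..2]=-1, sum[0..3]=-2 -> [0, -2, -1, -2]
Stage 2 (OFFSET 2): 0+2=2, -2+2=0, -1+2=1, -2+2=0 -> [2, 0, 1, 0]
Stage 3 (ABS): |2|=2, |0|=0, |1|=1, |0|=0 -> [2, 0, 1, 0]
Output sum: 3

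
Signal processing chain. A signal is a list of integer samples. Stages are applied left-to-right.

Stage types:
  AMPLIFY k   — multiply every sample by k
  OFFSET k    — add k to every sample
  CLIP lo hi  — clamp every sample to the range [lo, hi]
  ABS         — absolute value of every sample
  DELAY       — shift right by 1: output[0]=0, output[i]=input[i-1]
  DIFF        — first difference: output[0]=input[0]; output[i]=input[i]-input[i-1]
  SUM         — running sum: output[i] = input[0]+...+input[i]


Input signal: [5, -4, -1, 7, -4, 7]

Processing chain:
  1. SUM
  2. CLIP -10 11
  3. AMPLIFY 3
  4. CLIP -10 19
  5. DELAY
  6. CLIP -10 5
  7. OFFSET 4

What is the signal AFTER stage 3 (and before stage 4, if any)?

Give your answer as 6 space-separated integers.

Answer: 15 3 0 21 9 30

Derivation:
Input: [5, -4, -1, 7, -4, 7]
Stage 1 (SUM): sum[0..0]=5, sum[0..1]=1, sum[0..2]=0, sum[0..3]=7, sum[0..4]=3, sum[0..5]=10 -> [5, 1, 0, 7, 3, 10]
Stage 2 (CLIP -10 11): clip(5,-10,11)=5, clip(1,-10,11)=1, clip(0,-10,11)=0, clip(7,-10,11)=7, clip(3,-10,11)=3, clip(10,-10,11)=10 -> [5, 1, 0, 7, 3, 10]
Stage 3 (AMPLIFY 3): 5*3=15, 1*3=3, 0*3=0, 7*3=21, 3*3=9, 10*3=30 -> [15, 3, 0, 21, 9, 30]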